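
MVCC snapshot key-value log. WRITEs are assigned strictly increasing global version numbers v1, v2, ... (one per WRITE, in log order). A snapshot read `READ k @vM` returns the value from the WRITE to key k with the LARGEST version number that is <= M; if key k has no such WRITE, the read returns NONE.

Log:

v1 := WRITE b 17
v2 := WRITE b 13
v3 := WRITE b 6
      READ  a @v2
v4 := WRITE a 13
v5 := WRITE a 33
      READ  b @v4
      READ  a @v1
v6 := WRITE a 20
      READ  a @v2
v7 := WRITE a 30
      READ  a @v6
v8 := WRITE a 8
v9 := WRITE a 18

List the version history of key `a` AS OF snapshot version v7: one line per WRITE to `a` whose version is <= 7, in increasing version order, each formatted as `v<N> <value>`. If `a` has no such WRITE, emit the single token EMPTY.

Scan writes for key=a with version <= 7:
  v1 WRITE b 17 -> skip
  v2 WRITE b 13 -> skip
  v3 WRITE b 6 -> skip
  v4 WRITE a 13 -> keep
  v5 WRITE a 33 -> keep
  v6 WRITE a 20 -> keep
  v7 WRITE a 30 -> keep
  v8 WRITE a 8 -> drop (> snap)
  v9 WRITE a 18 -> drop (> snap)
Collected: [(4, 13), (5, 33), (6, 20), (7, 30)]

Answer: v4 13
v5 33
v6 20
v7 30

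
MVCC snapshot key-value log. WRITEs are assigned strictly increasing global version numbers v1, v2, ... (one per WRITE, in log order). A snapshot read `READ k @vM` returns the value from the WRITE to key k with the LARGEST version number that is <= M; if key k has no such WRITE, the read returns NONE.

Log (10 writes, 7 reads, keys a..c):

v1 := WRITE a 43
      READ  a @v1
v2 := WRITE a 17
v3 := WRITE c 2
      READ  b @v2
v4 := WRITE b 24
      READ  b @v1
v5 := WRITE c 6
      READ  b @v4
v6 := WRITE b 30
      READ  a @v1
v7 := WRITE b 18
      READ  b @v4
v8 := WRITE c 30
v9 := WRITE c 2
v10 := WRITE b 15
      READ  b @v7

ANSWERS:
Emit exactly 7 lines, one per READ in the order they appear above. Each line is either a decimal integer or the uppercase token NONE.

v1: WRITE a=43  (a history now [(1, 43)])
READ a @v1: history=[(1, 43)] -> pick v1 -> 43
v2: WRITE a=17  (a history now [(1, 43), (2, 17)])
v3: WRITE c=2  (c history now [(3, 2)])
READ b @v2: history=[] -> no version <= 2 -> NONE
v4: WRITE b=24  (b history now [(4, 24)])
READ b @v1: history=[(4, 24)] -> no version <= 1 -> NONE
v5: WRITE c=6  (c history now [(3, 2), (5, 6)])
READ b @v4: history=[(4, 24)] -> pick v4 -> 24
v6: WRITE b=30  (b history now [(4, 24), (6, 30)])
READ a @v1: history=[(1, 43), (2, 17)] -> pick v1 -> 43
v7: WRITE b=18  (b history now [(4, 24), (6, 30), (7, 18)])
READ b @v4: history=[(4, 24), (6, 30), (7, 18)] -> pick v4 -> 24
v8: WRITE c=30  (c history now [(3, 2), (5, 6), (8, 30)])
v9: WRITE c=2  (c history now [(3, 2), (5, 6), (8, 30), (9, 2)])
v10: WRITE b=15  (b history now [(4, 24), (6, 30), (7, 18), (10, 15)])
READ b @v7: history=[(4, 24), (6, 30), (7, 18), (10, 15)] -> pick v7 -> 18

Answer: 43
NONE
NONE
24
43
24
18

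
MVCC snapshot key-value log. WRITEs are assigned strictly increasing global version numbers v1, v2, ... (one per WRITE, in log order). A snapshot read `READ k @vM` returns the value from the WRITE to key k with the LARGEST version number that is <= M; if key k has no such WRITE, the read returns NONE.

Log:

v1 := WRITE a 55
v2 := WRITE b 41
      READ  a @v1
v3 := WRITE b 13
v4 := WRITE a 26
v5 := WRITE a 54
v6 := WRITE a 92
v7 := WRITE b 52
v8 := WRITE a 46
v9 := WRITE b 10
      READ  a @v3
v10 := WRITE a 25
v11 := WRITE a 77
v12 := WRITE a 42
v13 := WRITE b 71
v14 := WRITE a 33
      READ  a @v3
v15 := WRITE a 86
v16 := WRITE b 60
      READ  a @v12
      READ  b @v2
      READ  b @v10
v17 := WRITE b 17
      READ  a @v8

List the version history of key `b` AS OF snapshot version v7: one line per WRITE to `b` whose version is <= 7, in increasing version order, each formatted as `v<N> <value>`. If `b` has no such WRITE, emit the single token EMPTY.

Scan writes for key=b with version <= 7:
  v1 WRITE a 55 -> skip
  v2 WRITE b 41 -> keep
  v3 WRITE b 13 -> keep
  v4 WRITE a 26 -> skip
  v5 WRITE a 54 -> skip
  v6 WRITE a 92 -> skip
  v7 WRITE b 52 -> keep
  v8 WRITE a 46 -> skip
  v9 WRITE b 10 -> drop (> snap)
  v10 WRITE a 25 -> skip
  v11 WRITE a 77 -> skip
  v12 WRITE a 42 -> skip
  v13 WRITE b 71 -> drop (> snap)
  v14 WRITE a 33 -> skip
  v15 WRITE a 86 -> skip
  v16 WRITE b 60 -> drop (> snap)
  v17 WRITE b 17 -> drop (> snap)
Collected: [(2, 41), (3, 13), (7, 52)]

Answer: v2 41
v3 13
v7 52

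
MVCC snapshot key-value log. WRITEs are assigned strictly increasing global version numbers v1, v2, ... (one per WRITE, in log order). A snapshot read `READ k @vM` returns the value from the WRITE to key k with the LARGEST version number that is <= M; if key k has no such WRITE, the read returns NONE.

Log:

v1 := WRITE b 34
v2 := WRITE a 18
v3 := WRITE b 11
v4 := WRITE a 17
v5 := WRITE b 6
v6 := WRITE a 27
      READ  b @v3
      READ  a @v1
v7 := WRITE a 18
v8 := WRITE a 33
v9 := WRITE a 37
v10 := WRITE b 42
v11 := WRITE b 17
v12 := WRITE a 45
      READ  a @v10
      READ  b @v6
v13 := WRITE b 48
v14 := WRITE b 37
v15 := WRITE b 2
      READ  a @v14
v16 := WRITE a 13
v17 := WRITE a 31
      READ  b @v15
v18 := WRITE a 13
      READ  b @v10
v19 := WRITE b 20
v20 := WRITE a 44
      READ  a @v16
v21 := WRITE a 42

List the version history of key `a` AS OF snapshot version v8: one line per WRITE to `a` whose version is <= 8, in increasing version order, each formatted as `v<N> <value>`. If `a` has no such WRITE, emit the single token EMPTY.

Answer: v2 18
v4 17
v6 27
v7 18
v8 33

Derivation:
Scan writes for key=a with version <= 8:
  v1 WRITE b 34 -> skip
  v2 WRITE a 18 -> keep
  v3 WRITE b 11 -> skip
  v4 WRITE a 17 -> keep
  v5 WRITE b 6 -> skip
  v6 WRITE a 27 -> keep
  v7 WRITE a 18 -> keep
  v8 WRITE a 33 -> keep
  v9 WRITE a 37 -> drop (> snap)
  v10 WRITE b 42 -> skip
  v11 WRITE b 17 -> skip
  v12 WRITE a 45 -> drop (> snap)
  v13 WRITE b 48 -> skip
  v14 WRITE b 37 -> skip
  v15 WRITE b 2 -> skip
  v16 WRITE a 13 -> drop (> snap)
  v17 WRITE a 31 -> drop (> snap)
  v18 WRITE a 13 -> drop (> snap)
  v19 WRITE b 20 -> skip
  v20 WRITE a 44 -> drop (> snap)
  v21 WRITE a 42 -> drop (> snap)
Collected: [(2, 18), (4, 17), (6, 27), (7, 18), (8, 33)]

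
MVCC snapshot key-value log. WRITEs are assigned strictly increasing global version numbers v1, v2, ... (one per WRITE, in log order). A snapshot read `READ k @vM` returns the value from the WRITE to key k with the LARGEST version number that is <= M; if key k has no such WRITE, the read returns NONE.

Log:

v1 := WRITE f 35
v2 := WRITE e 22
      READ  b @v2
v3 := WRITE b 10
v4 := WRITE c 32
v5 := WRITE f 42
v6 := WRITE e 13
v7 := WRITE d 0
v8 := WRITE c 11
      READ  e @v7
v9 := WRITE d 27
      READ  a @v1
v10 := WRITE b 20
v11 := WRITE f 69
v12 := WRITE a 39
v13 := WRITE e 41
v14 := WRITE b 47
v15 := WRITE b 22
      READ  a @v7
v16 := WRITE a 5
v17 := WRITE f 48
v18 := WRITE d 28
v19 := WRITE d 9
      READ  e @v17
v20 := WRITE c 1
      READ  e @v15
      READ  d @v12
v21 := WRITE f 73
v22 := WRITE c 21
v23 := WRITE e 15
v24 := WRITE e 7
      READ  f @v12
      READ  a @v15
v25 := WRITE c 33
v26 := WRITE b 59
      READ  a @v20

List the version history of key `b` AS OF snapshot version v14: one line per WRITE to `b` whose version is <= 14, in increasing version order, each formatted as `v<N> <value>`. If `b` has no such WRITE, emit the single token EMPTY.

Answer: v3 10
v10 20
v14 47

Derivation:
Scan writes for key=b with version <= 14:
  v1 WRITE f 35 -> skip
  v2 WRITE e 22 -> skip
  v3 WRITE b 10 -> keep
  v4 WRITE c 32 -> skip
  v5 WRITE f 42 -> skip
  v6 WRITE e 13 -> skip
  v7 WRITE d 0 -> skip
  v8 WRITE c 11 -> skip
  v9 WRITE d 27 -> skip
  v10 WRITE b 20 -> keep
  v11 WRITE f 69 -> skip
  v12 WRITE a 39 -> skip
  v13 WRITE e 41 -> skip
  v14 WRITE b 47 -> keep
  v15 WRITE b 22 -> drop (> snap)
  v16 WRITE a 5 -> skip
  v17 WRITE f 48 -> skip
  v18 WRITE d 28 -> skip
  v19 WRITE d 9 -> skip
  v20 WRITE c 1 -> skip
  v21 WRITE f 73 -> skip
  v22 WRITE c 21 -> skip
  v23 WRITE e 15 -> skip
  v24 WRITE e 7 -> skip
  v25 WRITE c 33 -> skip
  v26 WRITE b 59 -> drop (> snap)
Collected: [(3, 10), (10, 20), (14, 47)]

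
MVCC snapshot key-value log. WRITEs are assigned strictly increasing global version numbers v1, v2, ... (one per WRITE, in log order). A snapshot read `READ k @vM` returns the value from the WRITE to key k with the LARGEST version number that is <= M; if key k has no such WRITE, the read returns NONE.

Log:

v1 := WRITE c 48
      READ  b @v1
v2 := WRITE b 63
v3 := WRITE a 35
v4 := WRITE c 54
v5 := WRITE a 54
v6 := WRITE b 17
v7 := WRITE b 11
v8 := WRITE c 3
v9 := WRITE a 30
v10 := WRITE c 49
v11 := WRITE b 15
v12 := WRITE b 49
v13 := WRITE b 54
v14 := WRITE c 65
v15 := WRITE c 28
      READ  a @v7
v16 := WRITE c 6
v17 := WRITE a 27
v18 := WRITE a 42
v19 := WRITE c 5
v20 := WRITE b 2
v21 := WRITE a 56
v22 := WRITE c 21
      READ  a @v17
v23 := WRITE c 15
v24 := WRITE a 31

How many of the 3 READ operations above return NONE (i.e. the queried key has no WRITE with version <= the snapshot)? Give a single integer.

Answer: 1

Derivation:
v1: WRITE c=48  (c history now [(1, 48)])
READ b @v1: history=[] -> no version <= 1 -> NONE
v2: WRITE b=63  (b history now [(2, 63)])
v3: WRITE a=35  (a history now [(3, 35)])
v4: WRITE c=54  (c history now [(1, 48), (4, 54)])
v5: WRITE a=54  (a history now [(3, 35), (5, 54)])
v6: WRITE b=17  (b history now [(2, 63), (6, 17)])
v7: WRITE b=11  (b history now [(2, 63), (6, 17), (7, 11)])
v8: WRITE c=3  (c history now [(1, 48), (4, 54), (8, 3)])
v9: WRITE a=30  (a history now [(3, 35), (5, 54), (9, 30)])
v10: WRITE c=49  (c history now [(1, 48), (4, 54), (8, 3), (10, 49)])
v11: WRITE b=15  (b history now [(2, 63), (6, 17), (7, 11), (11, 15)])
v12: WRITE b=49  (b history now [(2, 63), (6, 17), (7, 11), (11, 15), (12, 49)])
v13: WRITE b=54  (b history now [(2, 63), (6, 17), (7, 11), (11, 15), (12, 49), (13, 54)])
v14: WRITE c=65  (c history now [(1, 48), (4, 54), (8, 3), (10, 49), (14, 65)])
v15: WRITE c=28  (c history now [(1, 48), (4, 54), (8, 3), (10, 49), (14, 65), (15, 28)])
READ a @v7: history=[(3, 35), (5, 54), (9, 30)] -> pick v5 -> 54
v16: WRITE c=6  (c history now [(1, 48), (4, 54), (8, 3), (10, 49), (14, 65), (15, 28), (16, 6)])
v17: WRITE a=27  (a history now [(3, 35), (5, 54), (9, 30), (17, 27)])
v18: WRITE a=42  (a history now [(3, 35), (5, 54), (9, 30), (17, 27), (18, 42)])
v19: WRITE c=5  (c history now [(1, 48), (4, 54), (8, 3), (10, 49), (14, 65), (15, 28), (16, 6), (19, 5)])
v20: WRITE b=2  (b history now [(2, 63), (6, 17), (7, 11), (11, 15), (12, 49), (13, 54), (20, 2)])
v21: WRITE a=56  (a history now [(3, 35), (5, 54), (9, 30), (17, 27), (18, 42), (21, 56)])
v22: WRITE c=21  (c history now [(1, 48), (4, 54), (8, 3), (10, 49), (14, 65), (15, 28), (16, 6), (19, 5), (22, 21)])
READ a @v17: history=[(3, 35), (5, 54), (9, 30), (17, 27), (18, 42), (21, 56)] -> pick v17 -> 27
v23: WRITE c=15  (c history now [(1, 48), (4, 54), (8, 3), (10, 49), (14, 65), (15, 28), (16, 6), (19, 5), (22, 21), (23, 15)])
v24: WRITE a=31  (a history now [(3, 35), (5, 54), (9, 30), (17, 27), (18, 42), (21, 56), (24, 31)])
Read results in order: ['NONE', '54', '27']
NONE count = 1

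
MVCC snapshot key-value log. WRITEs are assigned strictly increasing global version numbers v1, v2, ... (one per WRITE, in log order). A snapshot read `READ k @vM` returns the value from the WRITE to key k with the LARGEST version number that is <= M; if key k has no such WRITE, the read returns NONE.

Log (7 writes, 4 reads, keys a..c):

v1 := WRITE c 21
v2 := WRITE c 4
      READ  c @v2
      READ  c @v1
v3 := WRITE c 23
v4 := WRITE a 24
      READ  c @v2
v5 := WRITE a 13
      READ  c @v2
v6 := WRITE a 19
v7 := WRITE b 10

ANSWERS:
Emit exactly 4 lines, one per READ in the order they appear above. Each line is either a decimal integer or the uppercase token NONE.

Answer: 4
21
4
4

Derivation:
v1: WRITE c=21  (c history now [(1, 21)])
v2: WRITE c=4  (c history now [(1, 21), (2, 4)])
READ c @v2: history=[(1, 21), (2, 4)] -> pick v2 -> 4
READ c @v1: history=[(1, 21), (2, 4)] -> pick v1 -> 21
v3: WRITE c=23  (c history now [(1, 21), (2, 4), (3, 23)])
v4: WRITE a=24  (a history now [(4, 24)])
READ c @v2: history=[(1, 21), (2, 4), (3, 23)] -> pick v2 -> 4
v5: WRITE a=13  (a history now [(4, 24), (5, 13)])
READ c @v2: history=[(1, 21), (2, 4), (3, 23)] -> pick v2 -> 4
v6: WRITE a=19  (a history now [(4, 24), (5, 13), (6, 19)])
v7: WRITE b=10  (b history now [(7, 10)])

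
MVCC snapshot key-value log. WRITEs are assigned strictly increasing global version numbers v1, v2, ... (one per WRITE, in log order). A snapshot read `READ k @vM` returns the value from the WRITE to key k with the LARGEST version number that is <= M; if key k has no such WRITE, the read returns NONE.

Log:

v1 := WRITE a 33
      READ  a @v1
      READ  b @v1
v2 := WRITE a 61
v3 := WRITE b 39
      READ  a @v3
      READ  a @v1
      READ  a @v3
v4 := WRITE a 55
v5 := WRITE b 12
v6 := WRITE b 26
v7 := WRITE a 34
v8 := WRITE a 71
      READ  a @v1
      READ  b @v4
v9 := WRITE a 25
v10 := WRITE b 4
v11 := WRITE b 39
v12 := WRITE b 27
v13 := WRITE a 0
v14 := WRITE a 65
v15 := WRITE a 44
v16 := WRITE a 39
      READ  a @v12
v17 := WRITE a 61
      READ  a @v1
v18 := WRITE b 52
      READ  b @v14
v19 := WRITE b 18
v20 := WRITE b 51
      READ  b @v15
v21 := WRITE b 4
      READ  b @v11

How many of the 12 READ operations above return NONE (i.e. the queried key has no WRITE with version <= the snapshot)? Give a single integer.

v1: WRITE a=33  (a history now [(1, 33)])
READ a @v1: history=[(1, 33)] -> pick v1 -> 33
READ b @v1: history=[] -> no version <= 1 -> NONE
v2: WRITE a=61  (a history now [(1, 33), (2, 61)])
v3: WRITE b=39  (b history now [(3, 39)])
READ a @v3: history=[(1, 33), (2, 61)] -> pick v2 -> 61
READ a @v1: history=[(1, 33), (2, 61)] -> pick v1 -> 33
READ a @v3: history=[(1, 33), (2, 61)] -> pick v2 -> 61
v4: WRITE a=55  (a history now [(1, 33), (2, 61), (4, 55)])
v5: WRITE b=12  (b history now [(3, 39), (5, 12)])
v6: WRITE b=26  (b history now [(3, 39), (5, 12), (6, 26)])
v7: WRITE a=34  (a history now [(1, 33), (2, 61), (4, 55), (7, 34)])
v8: WRITE a=71  (a history now [(1, 33), (2, 61), (4, 55), (7, 34), (8, 71)])
READ a @v1: history=[(1, 33), (2, 61), (4, 55), (7, 34), (8, 71)] -> pick v1 -> 33
READ b @v4: history=[(3, 39), (5, 12), (6, 26)] -> pick v3 -> 39
v9: WRITE a=25  (a history now [(1, 33), (2, 61), (4, 55), (7, 34), (8, 71), (9, 25)])
v10: WRITE b=4  (b history now [(3, 39), (5, 12), (6, 26), (10, 4)])
v11: WRITE b=39  (b history now [(3, 39), (5, 12), (6, 26), (10, 4), (11, 39)])
v12: WRITE b=27  (b history now [(3, 39), (5, 12), (6, 26), (10, 4), (11, 39), (12, 27)])
v13: WRITE a=0  (a history now [(1, 33), (2, 61), (4, 55), (7, 34), (8, 71), (9, 25), (13, 0)])
v14: WRITE a=65  (a history now [(1, 33), (2, 61), (4, 55), (7, 34), (8, 71), (9, 25), (13, 0), (14, 65)])
v15: WRITE a=44  (a history now [(1, 33), (2, 61), (4, 55), (7, 34), (8, 71), (9, 25), (13, 0), (14, 65), (15, 44)])
v16: WRITE a=39  (a history now [(1, 33), (2, 61), (4, 55), (7, 34), (8, 71), (9, 25), (13, 0), (14, 65), (15, 44), (16, 39)])
READ a @v12: history=[(1, 33), (2, 61), (4, 55), (7, 34), (8, 71), (9, 25), (13, 0), (14, 65), (15, 44), (16, 39)] -> pick v9 -> 25
v17: WRITE a=61  (a history now [(1, 33), (2, 61), (4, 55), (7, 34), (8, 71), (9, 25), (13, 0), (14, 65), (15, 44), (16, 39), (17, 61)])
READ a @v1: history=[(1, 33), (2, 61), (4, 55), (7, 34), (8, 71), (9, 25), (13, 0), (14, 65), (15, 44), (16, 39), (17, 61)] -> pick v1 -> 33
v18: WRITE b=52  (b history now [(3, 39), (5, 12), (6, 26), (10, 4), (11, 39), (12, 27), (18, 52)])
READ b @v14: history=[(3, 39), (5, 12), (6, 26), (10, 4), (11, 39), (12, 27), (18, 52)] -> pick v12 -> 27
v19: WRITE b=18  (b history now [(3, 39), (5, 12), (6, 26), (10, 4), (11, 39), (12, 27), (18, 52), (19, 18)])
v20: WRITE b=51  (b history now [(3, 39), (5, 12), (6, 26), (10, 4), (11, 39), (12, 27), (18, 52), (19, 18), (20, 51)])
READ b @v15: history=[(3, 39), (5, 12), (6, 26), (10, 4), (11, 39), (12, 27), (18, 52), (19, 18), (20, 51)] -> pick v12 -> 27
v21: WRITE b=4  (b history now [(3, 39), (5, 12), (6, 26), (10, 4), (11, 39), (12, 27), (18, 52), (19, 18), (20, 51), (21, 4)])
READ b @v11: history=[(3, 39), (5, 12), (6, 26), (10, 4), (11, 39), (12, 27), (18, 52), (19, 18), (20, 51), (21, 4)] -> pick v11 -> 39
Read results in order: ['33', 'NONE', '61', '33', '61', '33', '39', '25', '33', '27', '27', '39']
NONE count = 1

Answer: 1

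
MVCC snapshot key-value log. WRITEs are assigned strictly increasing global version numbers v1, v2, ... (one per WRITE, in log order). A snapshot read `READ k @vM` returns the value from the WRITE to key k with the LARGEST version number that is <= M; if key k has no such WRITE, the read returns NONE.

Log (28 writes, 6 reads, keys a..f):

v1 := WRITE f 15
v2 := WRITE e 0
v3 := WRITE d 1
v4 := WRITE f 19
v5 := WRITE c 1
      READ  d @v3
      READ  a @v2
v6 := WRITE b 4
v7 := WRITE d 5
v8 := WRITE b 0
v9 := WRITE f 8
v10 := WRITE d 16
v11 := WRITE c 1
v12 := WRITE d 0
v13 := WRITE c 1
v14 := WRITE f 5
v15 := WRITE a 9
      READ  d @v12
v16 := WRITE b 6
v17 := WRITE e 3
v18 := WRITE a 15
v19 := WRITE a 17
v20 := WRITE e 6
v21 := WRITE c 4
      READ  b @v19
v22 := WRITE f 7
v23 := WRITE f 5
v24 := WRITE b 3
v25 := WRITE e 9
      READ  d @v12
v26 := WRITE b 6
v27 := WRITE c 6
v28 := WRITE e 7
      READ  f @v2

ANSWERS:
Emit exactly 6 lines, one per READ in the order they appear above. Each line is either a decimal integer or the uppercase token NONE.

v1: WRITE f=15  (f history now [(1, 15)])
v2: WRITE e=0  (e history now [(2, 0)])
v3: WRITE d=1  (d history now [(3, 1)])
v4: WRITE f=19  (f history now [(1, 15), (4, 19)])
v5: WRITE c=1  (c history now [(5, 1)])
READ d @v3: history=[(3, 1)] -> pick v3 -> 1
READ a @v2: history=[] -> no version <= 2 -> NONE
v6: WRITE b=4  (b history now [(6, 4)])
v7: WRITE d=5  (d history now [(3, 1), (7, 5)])
v8: WRITE b=0  (b history now [(6, 4), (8, 0)])
v9: WRITE f=8  (f history now [(1, 15), (4, 19), (9, 8)])
v10: WRITE d=16  (d history now [(3, 1), (7, 5), (10, 16)])
v11: WRITE c=1  (c history now [(5, 1), (11, 1)])
v12: WRITE d=0  (d history now [(3, 1), (7, 5), (10, 16), (12, 0)])
v13: WRITE c=1  (c history now [(5, 1), (11, 1), (13, 1)])
v14: WRITE f=5  (f history now [(1, 15), (4, 19), (9, 8), (14, 5)])
v15: WRITE a=9  (a history now [(15, 9)])
READ d @v12: history=[(3, 1), (7, 5), (10, 16), (12, 0)] -> pick v12 -> 0
v16: WRITE b=6  (b history now [(6, 4), (8, 0), (16, 6)])
v17: WRITE e=3  (e history now [(2, 0), (17, 3)])
v18: WRITE a=15  (a history now [(15, 9), (18, 15)])
v19: WRITE a=17  (a history now [(15, 9), (18, 15), (19, 17)])
v20: WRITE e=6  (e history now [(2, 0), (17, 3), (20, 6)])
v21: WRITE c=4  (c history now [(5, 1), (11, 1), (13, 1), (21, 4)])
READ b @v19: history=[(6, 4), (8, 0), (16, 6)] -> pick v16 -> 6
v22: WRITE f=7  (f history now [(1, 15), (4, 19), (9, 8), (14, 5), (22, 7)])
v23: WRITE f=5  (f history now [(1, 15), (4, 19), (9, 8), (14, 5), (22, 7), (23, 5)])
v24: WRITE b=3  (b history now [(6, 4), (8, 0), (16, 6), (24, 3)])
v25: WRITE e=9  (e history now [(2, 0), (17, 3), (20, 6), (25, 9)])
READ d @v12: history=[(3, 1), (7, 5), (10, 16), (12, 0)] -> pick v12 -> 0
v26: WRITE b=6  (b history now [(6, 4), (8, 0), (16, 6), (24, 3), (26, 6)])
v27: WRITE c=6  (c history now [(5, 1), (11, 1), (13, 1), (21, 4), (27, 6)])
v28: WRITE e=7  (e history now [(2, 0), (17, 3), (20, 6), (25, 9), (28, 7)])
READ f @v2: history=[(1, 15), (4, 19), (9, 8), (14, 5), (22, 7), (23, 5)] -> pick v1 -> 15

Answer: 1
NONE
0
6
0
15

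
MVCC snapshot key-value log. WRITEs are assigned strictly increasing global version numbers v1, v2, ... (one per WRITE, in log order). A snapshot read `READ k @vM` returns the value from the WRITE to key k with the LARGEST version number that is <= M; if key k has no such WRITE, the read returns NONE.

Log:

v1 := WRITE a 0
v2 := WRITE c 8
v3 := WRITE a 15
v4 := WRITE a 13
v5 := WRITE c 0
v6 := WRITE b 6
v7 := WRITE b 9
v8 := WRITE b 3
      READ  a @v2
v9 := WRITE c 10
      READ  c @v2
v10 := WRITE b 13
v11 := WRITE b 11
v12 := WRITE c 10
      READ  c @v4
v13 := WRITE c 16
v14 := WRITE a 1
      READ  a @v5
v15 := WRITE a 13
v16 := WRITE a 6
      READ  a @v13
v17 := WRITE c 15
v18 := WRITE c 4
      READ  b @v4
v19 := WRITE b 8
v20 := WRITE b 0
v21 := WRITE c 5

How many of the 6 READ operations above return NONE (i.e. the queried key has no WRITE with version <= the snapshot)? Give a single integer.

Answer: 1

Derivation:
v1: WRITE a=0  (a history now [(1, 0)])
v2: WRITE c=8  (c history now [(2, 8)])
v3: WRITE a=15  (a history now [(1, 0), (3, 15)])
v4: WRITE a=13  (a history now [(1, 0), (3, 15), (4, 13)])
v5: WRITE c=0  (c history now [(2, 8), (5, 0)])
v6: WRITE b=6  (b history now [(6, 6)])
v7: WRITE b=9  (b history now [(6, 6), (7, 9)])
v8: WRITE b=3  (b history now [(6, 6), (7, 9), (8, 3)])
READ a @v2: history=[(1, 0), (3, 15), (4, 13)] -> pick v1 -> 0
v9: WRITE c=10  (c history now [(2, 8), (5, 0), (9, 10)])
READ c @v2: history=[(2, 8), (5, 0), (9, 10)] -> pick v2 -> 8
v10: WRITE b=13  (b history now [(6, 6), (7, 9), (8, 3), (10, 13)])
v11: WRITE b=11  (b history now [(6, 6), (7, 9), (8, 3), (10, 13), (11, 11)])
v12: WRITE c=10  (c history now [(2, 8), (5, 0), (9, 10), (12, 10)])
READ c @v4: history=[(2, 8), (5, 0), (9, 10), (12, 10)] -> pick v2 -> 8
v13: WRITE c=16  (c history now [(2, 8), (5, 0), (9, 10), (12, 10), (13, 16)])
v14: WRITE a=1  (a history now [(1, 0), (3, 15), (4, 13), (14, 1)])
READ a @v5: history=[(1, 0), (3, 15), (4, 13), (14, 1)] -> pick v4 -> 13
v15: WRITE a=13  (a history now [(1, 0), (3, 15), (4, 13), (14, 1), (15, 13)])
v16: WRITE a=6  (a history now [(1, 0), (3, 15), (4, 13), (14, 1), (15, 13), (16, 6)])
READ a @v13: history=[(1, 0), (3, 15), (4, 13), (14, 1), (15, 13), (16, 6)] -> pick v4 -> 13
v17: WRITE c=15  (c history now [(2, 8), (5, 0), (9, 10), (12, 10), (13, 16), (17, 15)])
v18: WRITE c=4  (c history now [(2, 8), (5, 0), (9, 10), (12, 10), (13, 16), (17, 15), (18, 4)])
READ b @v4: history=[(6, 6), (7, 9), (8, 3), (10, 13), (11, 11)] -> no version <= 4 -> NONE
v19: WRITE b=8  (b history now [(6, 6), (7, 9), (8, 3), (10, 13), (11, 11), (19, 8)])
v20: WRITE b=0  (b history now [(6, 6), (7, 9), (8, 3), (10, 13), (11, 11), (19, 8), (20, 0)])
v21: WRITE c=5  (c history now [(2, 8), (5, 0), (9, 10), (12, 10), (13, 16), (17, 15), (18, 4), (21, 5)])
Read results in order: ['0', '8', '8', '13', '13', 'NONE']
NONE count = 1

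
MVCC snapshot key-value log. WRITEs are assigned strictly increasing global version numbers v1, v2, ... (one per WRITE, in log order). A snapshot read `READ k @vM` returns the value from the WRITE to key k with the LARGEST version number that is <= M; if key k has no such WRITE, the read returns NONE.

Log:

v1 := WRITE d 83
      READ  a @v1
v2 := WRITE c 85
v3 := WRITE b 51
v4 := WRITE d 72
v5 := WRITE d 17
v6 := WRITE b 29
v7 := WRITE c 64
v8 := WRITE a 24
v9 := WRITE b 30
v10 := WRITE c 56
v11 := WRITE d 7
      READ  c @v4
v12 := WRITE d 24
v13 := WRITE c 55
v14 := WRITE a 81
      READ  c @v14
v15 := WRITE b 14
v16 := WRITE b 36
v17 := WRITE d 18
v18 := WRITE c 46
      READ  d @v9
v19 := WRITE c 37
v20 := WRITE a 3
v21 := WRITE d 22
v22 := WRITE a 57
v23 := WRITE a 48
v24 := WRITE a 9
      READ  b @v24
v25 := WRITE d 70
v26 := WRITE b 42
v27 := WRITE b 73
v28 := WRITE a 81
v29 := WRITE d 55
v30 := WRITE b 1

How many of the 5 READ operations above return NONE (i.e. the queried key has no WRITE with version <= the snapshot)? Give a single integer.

v1: WRITE d=83  (d history now [(1, 83)])
READ a @v1: history=[] -> no version <= 1 -> NONE
v2: WRITE c=85  (c history now [(2, 85)])
v3: WRITE b=51  (b history now [(3, 51)])
v4: WRITE d=72  (d history now [(1, 83), (4, 72)])
v5: WRITE d=17  (d history now [(1, 83), (4, 72), (5, 17)])
v6: WRITE b=29  (b history now [(3, 51), (6, 29)])
v7: WRITE c=64  (c history now [(2, 85), (7, 64)])
v8: WRITE a=24  (a history now [(8, 24)])
v9: WRITE b=30  (b history now [(3, 51), (6, 29), (9, 30)])
v10: WRITE c=56  (c history now [(2, 85), (7, 64), (10, 56)])
v11: WRITE d=7  (d history now [(1, 83), (4, 72), (5, 17), (11, 7)])
READ c @v4: history=[(2, 85), (7, 64), (10, 56)] -> pick v2 -> 85
v12: WRITE d=24  (d history now [(1, 83), (4, 72), (5, 17), (11, 7), (12, 24)])
v13: WRITE c=55  (c history now [(2, 85), (7, 64), (10, 56), (13, 55)])
v14: WRITE a=81  (a history now [(8, 24), (14, 81)])
READ c @v14: history=[(2, 85), (7, 64), (10, 56), (13, 55)] -> pick v13 -> 55
v15: WRITE b=14  (b history now [(3, 51), (6, 29), (9, 30), (15, 14)])
v16: WRITE b=36  (b history now [(3, 51), (6, 29), (9, 30), (15, 14), (16, 36)])
v17: WRITE d=18  (d history now [(1, 83), (4, 72), (5, 17), (11, 7), (12, 24), (17, 18)])
v18: WRITE c=46  (c history now [(2, 85), (7, 64), (10, 56), (13, 55), (18, 46)])
READ d @v9: history=[(1, 83), (4, 72), (5, 17), (11, 7), (12, 24), (17, 18)] -> pick v5 -> 17
v19: WRITE c=37  (c history now [(2, 85), (7, 64), (10, 56), (13, 55), (18, 46), (19, 37)])
v20: WRITE a=3  (a history now [(8, 24), (14, 81), (20, 3)])
v21: WRITE d=22  (d history now [(1, 83), (4, 72), (5, 17), (11, 7), (12, 24), (17, 18), (21, 22)])
v22: WRITE a=57  (a history now [(8, 24), (14, 81), (20, 3), (22, 57)])
v23: WRITE a=48  (a history now [(8, 24), (14, 81), (20, 3), (22, 57), (23, 48)])
v24: WRITE a=9  (a history now [(8, 24), (14, 81), (20, 3), (22, 57), (23, 48), (24, 9)])
READ b @v24: history=[(3, 51), (6, 29), (9, 30), (15, 14), (16, 36)] -> pick v16 -> 36
v25: WRITE d=70  (d history now [(1, 83), (4, 72), (5, 17), (11, 7), (12, 24), (17, 18), (21, 22), (25, 70)])
v26: WRITE b=42  (b history now [(3, 51), (6, 29), (9, 30), (15, 14), (16, 36), (26, 42)])
v27: WRITE b=73  (b history now [(3, 51), (6, 29), (9, 30), (15, 14), (16, 36), (26, 42), (27, 73)])
v28: WRITE a=81  (a history now [(8, 24), (14, 81), (20, 3), (22, 57), (23, 48), (24, 9), (28, 81)])
v29: WRITE d=55  (d history now [(1, 83), (4, 72), (5, 17), (11, 7), (12, 24), (17, 18), (21, 22), (25, 70), (29, 55)])
v30: WRITE b=1  (b history now [(3, 51), (6, 29), (9, 30), (15, 14), (16, 36), (26, 42), (27, 73), (30, 1)])
Read results in order: ['NONE', '85', '55', '17', '36']
NONE count = 1

Answer: 1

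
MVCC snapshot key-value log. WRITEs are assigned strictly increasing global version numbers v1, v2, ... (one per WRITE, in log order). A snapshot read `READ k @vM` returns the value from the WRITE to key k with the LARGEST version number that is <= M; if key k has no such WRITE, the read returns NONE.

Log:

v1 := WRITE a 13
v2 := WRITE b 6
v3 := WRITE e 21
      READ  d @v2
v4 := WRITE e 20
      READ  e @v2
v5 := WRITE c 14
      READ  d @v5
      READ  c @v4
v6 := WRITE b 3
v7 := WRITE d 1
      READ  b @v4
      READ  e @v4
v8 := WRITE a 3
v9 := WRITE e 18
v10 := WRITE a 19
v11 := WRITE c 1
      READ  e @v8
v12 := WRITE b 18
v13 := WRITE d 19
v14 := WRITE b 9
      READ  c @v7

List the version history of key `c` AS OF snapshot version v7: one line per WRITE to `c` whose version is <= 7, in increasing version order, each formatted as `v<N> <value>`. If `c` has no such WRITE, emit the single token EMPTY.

Answer: v5 14

Derivation:
Scan writes for key=c with version <= 7:
  v1 WRITE a 13 -> skip
  v2 WRITE b 6 -> skip
  v3 WRITE e 21 -> skip
  v4 WRITE e 20 -> skip
  v5 WRITE c 14 -> keep
  v6 WRITE b 3 -> skip
  v7 WRITE d 1 -> skip
  v8 WRITE a 3 -> skip
  v9 WRITE e 18 -> skip
  v10 WRITE a 19 -> skip
  v11 WRITE c 1 -> drop (> snap)
  v12 WRITE b 18 -> skip
  v13 WRITE d 19 -> skip
  v14 WRITE b 9 -> skip
Collected: [(5, 14)]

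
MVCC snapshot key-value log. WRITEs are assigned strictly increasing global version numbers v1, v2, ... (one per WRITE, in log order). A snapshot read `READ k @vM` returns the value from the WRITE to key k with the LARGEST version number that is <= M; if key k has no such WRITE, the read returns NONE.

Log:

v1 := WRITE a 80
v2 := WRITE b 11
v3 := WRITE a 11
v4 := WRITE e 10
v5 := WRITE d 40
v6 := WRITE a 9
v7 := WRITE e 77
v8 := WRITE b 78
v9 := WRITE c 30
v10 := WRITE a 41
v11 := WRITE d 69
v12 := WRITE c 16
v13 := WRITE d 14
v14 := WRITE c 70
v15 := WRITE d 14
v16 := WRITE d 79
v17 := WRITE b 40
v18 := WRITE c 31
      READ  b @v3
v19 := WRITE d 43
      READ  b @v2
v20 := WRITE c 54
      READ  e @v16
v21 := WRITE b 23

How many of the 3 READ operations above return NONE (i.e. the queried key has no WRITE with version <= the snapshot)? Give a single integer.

v1: WRITE a=80  (a history now [(1, 80)])
v2: WRITE b=11  (b history now [(2, 11)])
v3: WRITE a=11  (a history now [(1, 80), (3, 11)])
v4: WRITE e=10  (e history now [(4, 10)])
v5: WRITE d=40  (d history now [(5, 40)])
v6: WRITE a=9  (a history now [(1, 80), (3, 11), (6, 9)])
v7: WRITE e=77  (e history now [(4, 10), (7, 77)])
v8: WRITE b=78  (b history now [(2, 11), (8, 78)])
v9: WRITE c=30  (c history now [(9, 30)])
v10: WRITE a=41  (a history now [(1, 80), (3, 11), (6, 9), (10, 41)])
v11: WRITE d=69  (d history now [(5, 40), (11, 69)])
v12: WRITE c=16  (c history now [(9, 30), (12, 16)])
v13: WRITE d=14  (d history now [(5, 40), (11, 69), (13, 14)])
v14: WRITE c=70  (c history now [(9, 30), (12, 16), (14, 70)])
v15: WRITE d=14  (d history now [(5, 40), (11, 69), (13, 14), (15, 14)])
v16: WRITE d=79  (d history now [(5, 40), (11, 69), (13, 14), (15, 14), (16, 79)])
v17: WRITE b=40  (b history now [(2, 11), (8, 78), (17, 40)])
v18: WRITE c=31  (c history now [(9, 30), (12, 16), (14, 70), (18, 31)])
READ b @v3: history=[(2, 11), (8, 78), (17, 40)] -> pick v2 -> 11
v19: WRITE d=43  (d history now [(5, 40), (11, 69), (13, 14), (15, 14), (16, 79), (19, 43)])
READ b @v2: history=[(2, 11), (8, 78), (17, 40)] -> pick v2 -> 11
v20: WRITE c=54  (c history now [(9, 30), (12, 16), (14, 70), (18, 31), (20, 54)])
READ e @v16: history=[(4, 10), (7, 77)] -> pick v7 -> 77
v21: WRITE b=23  (b history now [(2, 11), (8, 78), (17, 40), (21, 23)])
Read results in order: ['11', '11', '77']
NONE count = 0

Answer: 0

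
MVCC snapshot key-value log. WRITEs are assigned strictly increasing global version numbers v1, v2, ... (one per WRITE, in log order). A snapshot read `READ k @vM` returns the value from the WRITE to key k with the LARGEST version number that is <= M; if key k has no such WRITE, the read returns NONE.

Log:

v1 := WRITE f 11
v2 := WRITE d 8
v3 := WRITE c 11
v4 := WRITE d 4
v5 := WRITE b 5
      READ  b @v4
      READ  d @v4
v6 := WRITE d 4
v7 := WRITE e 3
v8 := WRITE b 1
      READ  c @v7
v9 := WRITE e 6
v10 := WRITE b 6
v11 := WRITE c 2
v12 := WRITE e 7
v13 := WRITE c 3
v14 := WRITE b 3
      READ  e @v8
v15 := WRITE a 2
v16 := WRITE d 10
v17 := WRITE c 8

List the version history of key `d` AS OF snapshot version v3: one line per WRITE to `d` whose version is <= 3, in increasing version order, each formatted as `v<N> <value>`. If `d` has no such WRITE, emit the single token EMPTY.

Answer: v2 8

Derivation:
Scan writes for key=d with version <= 3:
  v1 WRITE f 11 -> skip
  v2 WRITE d 8 -> keep
  v3 WRITE c 11 -> skip
  v4 WRITE d 4 -> drop (> snap)
  v5 WRITE b 5 -> skip
  v6 WRITE d 4 -> drop (> snap)
  v7 WRITE e 3 -> skip
  v8 WRITE b 1 -> skip
  v9 WRITE e 6 -> skip
  v10 WRITE b 6 -> skip
  v11 WRITE c 2 -> skip
  v12 WRITE e 7 -> skip
  v13 WRITE c 3 -> skip
  v14 WRITE b 3 -> skip
  v15 WRITE a 2 -> skip
  v16 WRITE d 10 -> drop (> snap)
  v17 WRITE c 8 -> skip
Collected: [(2, 8)]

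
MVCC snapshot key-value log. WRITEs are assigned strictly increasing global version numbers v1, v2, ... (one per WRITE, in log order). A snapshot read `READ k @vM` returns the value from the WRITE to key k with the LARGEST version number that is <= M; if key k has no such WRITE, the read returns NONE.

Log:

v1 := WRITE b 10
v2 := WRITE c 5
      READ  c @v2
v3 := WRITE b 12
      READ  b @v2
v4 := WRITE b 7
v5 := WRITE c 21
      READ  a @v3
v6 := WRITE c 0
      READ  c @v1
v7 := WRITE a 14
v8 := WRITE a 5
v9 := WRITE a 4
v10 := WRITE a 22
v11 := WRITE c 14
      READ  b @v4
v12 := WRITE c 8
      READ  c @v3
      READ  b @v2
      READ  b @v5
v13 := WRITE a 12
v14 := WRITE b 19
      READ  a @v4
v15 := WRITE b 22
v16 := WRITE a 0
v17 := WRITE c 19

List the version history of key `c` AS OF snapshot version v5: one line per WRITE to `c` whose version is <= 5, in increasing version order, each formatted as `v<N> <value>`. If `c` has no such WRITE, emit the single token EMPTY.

Scan writes for key=c with version <= 5:
  v1 WRITE b 10 -> skip
  v2 WRITE c 5 -> keep
  v3 WRITE b 12 -> skip
  v4 WRITE b 7 -> skip
  v5 WRITE c 21 -> keep
  v6 WRITE c 0 -> drop (> snap)
  v7 WRITE a 14 -> skip
  v8 WRITE a 5 -> skip
  v9 WRITE a 4 -> skip
  v10 WRITE a 22 -> skip
  v11 WRITE c 14 -> drop (> snap)
  v12 WRITE c 8 -> drop (> snap)
  v13 WRITE a 12 -> skip
  v14 WRITE b 19 -> skip
  v15 WRITE b 22 -> skip
  v16 WRITE a 0 -> skip
  v17 WRITE c 19 -> drop (> snap)
Collected: [(2, 5), (5, 21)]

Answer: v2 5
v5 21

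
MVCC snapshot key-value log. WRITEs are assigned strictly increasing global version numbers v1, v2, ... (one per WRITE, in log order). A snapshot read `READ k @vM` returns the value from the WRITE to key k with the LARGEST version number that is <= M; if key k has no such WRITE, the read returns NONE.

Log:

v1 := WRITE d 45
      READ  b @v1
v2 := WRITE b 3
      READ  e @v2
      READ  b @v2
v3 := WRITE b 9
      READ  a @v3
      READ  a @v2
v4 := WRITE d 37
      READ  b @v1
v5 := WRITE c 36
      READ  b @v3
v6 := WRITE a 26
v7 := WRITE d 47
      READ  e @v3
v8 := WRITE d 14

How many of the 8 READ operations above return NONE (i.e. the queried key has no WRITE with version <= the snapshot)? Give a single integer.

v1: WRITE d=45  (d history now [(1, 45)])
READ b @v1: history=[] -> no version <= 1 -> NONE
v2: WRITE b=3  (b history now [(2, 3)])
READ e @v2: history=[] -> no version <= 2 -> NONE
READ b @v2: history=[(2, 3)] -> pick v2 -> 3
v3: WRITE b=9  (b history now [(2, 3), (3, 9)])
READ a @v3: history=[] -> no version <= 3 -> NONE
READ a @v2: history=[] -> no version <= 2 -> NONE
v4: WRITE d=37  (d history now [(1, 45), (4, 37)])
READ b @v1: history=[(2, 3), (3, 9)] -> no version <= 1 -> NONE
v5: WRITE c=36  (c history now [(5, 36)])
READ b @v3: history=[(2, 3), (3, 9)] -> pick v3 -> 9
v6: WRITE a=26  (a history now [(6, 26)])
v7: WRITE d=47  (d history now [(1, 45), (4, 37), (7, 47)])
READ e @v3: history=[] -> no version <= 3 -> NONE
v8: WRITE d=14  (d history now [(1, 45), (4, 37), (7, 47), (8, 14)])
Read results in order: ['NONE', 'NONE', '3', 'NONE', 'NONE', 'NONE', '9', 'NONE']
NONE count = 6

Answer: 6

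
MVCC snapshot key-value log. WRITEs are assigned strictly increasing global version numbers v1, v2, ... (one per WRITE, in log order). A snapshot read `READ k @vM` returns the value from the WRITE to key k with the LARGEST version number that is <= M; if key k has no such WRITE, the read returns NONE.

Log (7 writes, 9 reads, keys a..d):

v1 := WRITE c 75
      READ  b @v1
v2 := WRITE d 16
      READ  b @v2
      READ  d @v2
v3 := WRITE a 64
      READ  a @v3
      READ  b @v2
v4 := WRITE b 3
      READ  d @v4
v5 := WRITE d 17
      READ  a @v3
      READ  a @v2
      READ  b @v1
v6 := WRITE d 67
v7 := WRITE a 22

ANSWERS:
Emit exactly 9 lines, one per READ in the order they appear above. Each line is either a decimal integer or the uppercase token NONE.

v1: WRITE c=75  (c history now [(1, 75)])
READ b @v1: history=[] -> no version <= 1 -> NONE
v2: WRITE d=16  (d history now [(2, 16)])
READ b @v2: history=[] -> no version <= 2 -> NONE
READ d @v2: history=[(2, 16)] -> pick v2 -> 16
v3: WRITE a=64  (a history now [(3, 64)])
READ a @v3: history=[(3, 64)] -> pick v3 -> 64
READ b @v2: history=[] -> no version <= 2 -> NONE
v4: WRITE b=3  (b history now [(4, 3)])
READ d @v4: history=[(2, 16)] -> pick v2 -> 16
v5: WRITE d=17  (d history now [(2, 16), (5, 17)])
READ a @v3: history=[(3, 64)] -> pick v3 -> 64
READ a @v2: history=[(3, 64)] -> no version <= 2 -> NONE
READ b @v1: history=[(4, 3)] -> no version <= 1 -> NONE
v6: WRITE d=67  (d history now [(2, 16), (5, 17), (6, 67)])
v7: WRITE a=22  (a history now [(3, 64), (7, 22)])

Answer: NONE
NONE
16
64
NONE
16
64
NONE
NONE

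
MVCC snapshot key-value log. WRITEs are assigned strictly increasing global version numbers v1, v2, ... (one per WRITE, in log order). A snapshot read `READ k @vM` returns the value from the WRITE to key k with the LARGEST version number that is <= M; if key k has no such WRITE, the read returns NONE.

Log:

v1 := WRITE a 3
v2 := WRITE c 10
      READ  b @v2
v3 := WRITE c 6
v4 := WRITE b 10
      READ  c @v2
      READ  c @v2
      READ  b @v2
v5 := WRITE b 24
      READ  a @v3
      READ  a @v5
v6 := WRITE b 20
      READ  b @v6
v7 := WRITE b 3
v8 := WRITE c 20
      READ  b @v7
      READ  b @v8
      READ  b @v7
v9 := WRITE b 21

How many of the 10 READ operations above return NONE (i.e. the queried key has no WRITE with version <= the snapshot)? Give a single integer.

v1: WRITE a=3  (a history now [(1, 3)])
v2: WRITE c=10  (c history now [(2, 10)])
READ b @v2: history=[] -> no version <= 2 -> NONE
v3: WRITE c=6  (c history now [(2, 10), (3, 6)])
v4: WRITE b=10  (b history now [(4, 10)])
READ c @v2: history=[(2, 10), (3, 6)] -> pick v2 -> 10
READ c @v2: history=[(2, 10), (3, 6)] -> pick v2 -> 10
READ b @v2: history=[(4, 10)] -> no version <= 2 -> NONE
v5: WRITE b=24  (b history now [(4, 10), (5, 24)])
READ a @v3: history=[(1, 3)] -> pick v1 -> 3
READ a @v5: history=[(1, 3)] -> pick v1 -> 3
v6: WRITE b=20  (b history now [(4, 10), (5, 24), (6, 20)])
READ b @v6: history=[(4, 10), (5, 24), (6, 20)] -> pick v6 -> 20
v7: WRITE b=3  (b history now [(4, 10), (5, 24), (6, 20), (7, 3)])
v8: WRITE c=20  (c history now [(2, 10), (3, 6), (8, 20)])
READ b @v7: history=[(4, 10), (5, 24), (6, 20), (7, 3)] -> pick v7 -> 3
READ b @v8: history=[(4, 10), (5, 24), (6, 20), (7, 3)] -> pick v7 -> 3
READ b @v7: history=[(4, 10), (5, 24), (6, 20), (7, 3)] -> pick v7 -> 3
v9: WRITE b=21  (b history now [(4, 10), (5, 24), (6, 20), (7, 3), (9, 21)])
Read results in order: ['NONE', '10', '10', 'NONE', '3', '3', '20', '3', '3', '3']
NONE count = 2

Answer: 2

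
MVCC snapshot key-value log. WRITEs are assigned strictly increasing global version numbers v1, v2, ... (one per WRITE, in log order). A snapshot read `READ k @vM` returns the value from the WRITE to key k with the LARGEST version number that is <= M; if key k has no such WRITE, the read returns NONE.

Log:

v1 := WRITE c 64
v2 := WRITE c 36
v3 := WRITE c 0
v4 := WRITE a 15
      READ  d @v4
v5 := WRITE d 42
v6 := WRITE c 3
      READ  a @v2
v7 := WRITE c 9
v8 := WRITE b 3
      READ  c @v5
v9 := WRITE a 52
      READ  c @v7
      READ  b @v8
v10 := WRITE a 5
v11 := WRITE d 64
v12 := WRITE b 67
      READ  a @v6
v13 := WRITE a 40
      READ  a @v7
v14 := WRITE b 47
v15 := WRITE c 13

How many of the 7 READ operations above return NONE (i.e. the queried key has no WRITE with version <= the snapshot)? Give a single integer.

v1: WRITE c=64  (c history now [(1, 64)])
v2: WRITE c=36  (c history now [(1, 64), (2, 36)])
v3: WRITE c=0  (c history now [(1, 64), (2, 36), (3, 0)])
v4: WRITE a=15  (a history now [(4, 15)])
READ d @v4: history=[] -> no version <= 4 -> NONE
v5: WRITE d=42  (d history now [(5, 42)])
v6: WRITE c=3  (c history now [(1, 64), (2, 36), (3, 0), (6, 3)])
READ a @v2: history=[(4, 15)] -> no version <= 2 -> NONE
v7: WRITE c=9  (c history now [(1, 64), (2, 36), (3, 0), (6, 3), (7, 9)])
v8: WRITE b=3  (b history now [(8, 3)])
READ c @v5: history=[(1, 64), (2, 36), (3, 0), (6, 3), (7, 9)] -> pick v3 -> 0
v9: WRITE a=52  (a history now [(4, 15), (9, 52)])
READ c @v7: history=[(1, 64), (2, 36), (3, 0), (6, 3), (7, 9)] -> pick v7 -> 9
READ b @v8: history=[(8, 3)] -> pick v8 -> 3
v10: WRITE a=5  (a history now [(4, 15), (9, 52), (10, 5)])
v11: WRITE d=64  (d history now [(5, 42), (11, 64)])
v12: WRITE b=67  (b history now [(8, 3), (12, 67)])
READ a @v6: history=[(4, 15), (9, 52), (10, 5)] -> pick v4 -> 15
v13: WRITE a=40  (a history now [(4, 15), (9, 52), (10, 5), (13, 40)])
READ a @v7: history=[(4, 15), (9, 52), (10, 5), (13, 40)] -> pick v4 -> 15
v14: WRITE b=47  (b history now [(8, 3), (12, 67), (14, 47)])
v15: WRITE c=13  (c history now [(1, 64), (2, 36), (3, 0), (6, 3), (7, 9), (15, 13)])
Read results in order: ['NONE', 'NONE', '0', '9', '3', '15', '15']
NONE count = 2

Answer: 2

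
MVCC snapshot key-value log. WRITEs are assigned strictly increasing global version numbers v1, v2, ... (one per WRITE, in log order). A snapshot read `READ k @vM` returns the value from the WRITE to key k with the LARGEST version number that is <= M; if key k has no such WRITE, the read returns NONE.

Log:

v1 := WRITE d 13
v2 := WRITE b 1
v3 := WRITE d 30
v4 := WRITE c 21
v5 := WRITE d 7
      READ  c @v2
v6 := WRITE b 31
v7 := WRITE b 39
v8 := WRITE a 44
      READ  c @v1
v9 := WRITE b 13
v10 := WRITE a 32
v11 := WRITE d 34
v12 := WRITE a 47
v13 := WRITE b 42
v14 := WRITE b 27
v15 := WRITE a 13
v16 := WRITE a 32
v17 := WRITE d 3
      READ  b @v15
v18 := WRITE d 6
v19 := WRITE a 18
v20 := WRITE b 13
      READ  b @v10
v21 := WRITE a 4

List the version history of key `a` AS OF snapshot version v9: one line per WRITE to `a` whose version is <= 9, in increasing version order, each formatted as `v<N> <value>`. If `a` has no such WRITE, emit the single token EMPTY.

Answer: v8 44

Derivation:
Scan writes for key=a with version <= 9:
  v1 WRITE d 13 -> skip
  v2 WRITE b 1 -> skip
  v3 WRITE d 30 -> skip
  v4 WRITE c 21 -> skip
  v5 WRITE d 7 -> skip
  v6 WRITE b 31 -> skip
  v7 WRITE b 39 -> skip
  v8 WRITE a 44 -> keep
  v9 WRITE b 13 -> skip
  v10 WRITE a 32 -> drop (> snap)
  v11 WRITE d 34 -> skip
  v12 WRITE a 47 -> drop (> snap)
  v13 WRITE b 42 -> skip
  v14 WRITE b 27 -> skip
  v15 WRITE a 13 -> drop (> snap)
  v16 WRITE a 32 -> drop (> snap)
  v17 WRITE d 3 -> skip
  v18 WRITE d 6 -> skip
  v19 WRITE a 18 -> drop (> snap)
  v20 WRITE b 13 -> skip
  v21 WRITE a 4 -> drop (> snap)
Collected: [(8, 44)]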